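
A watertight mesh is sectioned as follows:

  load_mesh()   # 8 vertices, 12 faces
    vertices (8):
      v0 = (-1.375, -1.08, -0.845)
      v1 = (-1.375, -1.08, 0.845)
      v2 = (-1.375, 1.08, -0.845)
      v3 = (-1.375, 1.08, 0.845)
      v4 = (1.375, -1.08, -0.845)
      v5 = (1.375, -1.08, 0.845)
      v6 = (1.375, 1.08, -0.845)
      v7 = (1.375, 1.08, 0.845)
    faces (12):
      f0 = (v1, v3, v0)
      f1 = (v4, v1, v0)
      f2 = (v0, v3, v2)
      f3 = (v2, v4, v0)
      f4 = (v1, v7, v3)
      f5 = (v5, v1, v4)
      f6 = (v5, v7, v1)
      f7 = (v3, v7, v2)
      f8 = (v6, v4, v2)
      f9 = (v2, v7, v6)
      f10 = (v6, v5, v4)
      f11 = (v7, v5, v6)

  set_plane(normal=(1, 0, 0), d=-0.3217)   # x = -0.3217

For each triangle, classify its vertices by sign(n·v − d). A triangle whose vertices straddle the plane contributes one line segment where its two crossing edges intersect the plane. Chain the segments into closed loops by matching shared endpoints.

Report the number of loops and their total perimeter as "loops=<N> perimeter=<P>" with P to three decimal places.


loops=1 perimeter=7.700

Straddling triangles (8 of 12):
  (v4,v1,v0) [+--] → (-0.3217, -1.08, 0.197699)–(-0.3217, -1.08, -0.845)  len=1.0427
  (v2,v4,v0) [-+-] → (-0.3217, 0.252681, -0.845)–(-0.3217, -1.08, -0.845)  len=1.3327
  (v1,v7,v3) [-+-] → (-0.3217, -0.252681, 0.845)–(-0.3217, 1.08, 0.845)  len=1.3327
  (v5,v1,v4) [+-+] → (-0.3217, -1.08, 0.845)–(-0.3217, -1.08, 0.197699)  len=0.6473
  (v5,v7,v1) [++-] → (-0.3217, -0.252681, 0.845)–(-0.3217, -1.08, 0.845)  len=0.8273
  (v3,v7,v2) [-+-] → (-0.3217, 1.08, 0.845)–(-0.3217, 1.08, -0.197699)  len=1.0427
  (v6,v4,v2) [++-] → (-0.3217, 0.252681, -0.845)–(-0.3217, 1.08, -0.845)  len=0.8273
  (v2,v7,v6) [-++] → (-0.3217, 1.08, -0.197699)–(-0.3217, 1.08, -0.845)  len=0.6473

Chained into 1 loop(s):
  loop 1: 8 segments, perimeter = 7.7000
Total perimeter = 7.700


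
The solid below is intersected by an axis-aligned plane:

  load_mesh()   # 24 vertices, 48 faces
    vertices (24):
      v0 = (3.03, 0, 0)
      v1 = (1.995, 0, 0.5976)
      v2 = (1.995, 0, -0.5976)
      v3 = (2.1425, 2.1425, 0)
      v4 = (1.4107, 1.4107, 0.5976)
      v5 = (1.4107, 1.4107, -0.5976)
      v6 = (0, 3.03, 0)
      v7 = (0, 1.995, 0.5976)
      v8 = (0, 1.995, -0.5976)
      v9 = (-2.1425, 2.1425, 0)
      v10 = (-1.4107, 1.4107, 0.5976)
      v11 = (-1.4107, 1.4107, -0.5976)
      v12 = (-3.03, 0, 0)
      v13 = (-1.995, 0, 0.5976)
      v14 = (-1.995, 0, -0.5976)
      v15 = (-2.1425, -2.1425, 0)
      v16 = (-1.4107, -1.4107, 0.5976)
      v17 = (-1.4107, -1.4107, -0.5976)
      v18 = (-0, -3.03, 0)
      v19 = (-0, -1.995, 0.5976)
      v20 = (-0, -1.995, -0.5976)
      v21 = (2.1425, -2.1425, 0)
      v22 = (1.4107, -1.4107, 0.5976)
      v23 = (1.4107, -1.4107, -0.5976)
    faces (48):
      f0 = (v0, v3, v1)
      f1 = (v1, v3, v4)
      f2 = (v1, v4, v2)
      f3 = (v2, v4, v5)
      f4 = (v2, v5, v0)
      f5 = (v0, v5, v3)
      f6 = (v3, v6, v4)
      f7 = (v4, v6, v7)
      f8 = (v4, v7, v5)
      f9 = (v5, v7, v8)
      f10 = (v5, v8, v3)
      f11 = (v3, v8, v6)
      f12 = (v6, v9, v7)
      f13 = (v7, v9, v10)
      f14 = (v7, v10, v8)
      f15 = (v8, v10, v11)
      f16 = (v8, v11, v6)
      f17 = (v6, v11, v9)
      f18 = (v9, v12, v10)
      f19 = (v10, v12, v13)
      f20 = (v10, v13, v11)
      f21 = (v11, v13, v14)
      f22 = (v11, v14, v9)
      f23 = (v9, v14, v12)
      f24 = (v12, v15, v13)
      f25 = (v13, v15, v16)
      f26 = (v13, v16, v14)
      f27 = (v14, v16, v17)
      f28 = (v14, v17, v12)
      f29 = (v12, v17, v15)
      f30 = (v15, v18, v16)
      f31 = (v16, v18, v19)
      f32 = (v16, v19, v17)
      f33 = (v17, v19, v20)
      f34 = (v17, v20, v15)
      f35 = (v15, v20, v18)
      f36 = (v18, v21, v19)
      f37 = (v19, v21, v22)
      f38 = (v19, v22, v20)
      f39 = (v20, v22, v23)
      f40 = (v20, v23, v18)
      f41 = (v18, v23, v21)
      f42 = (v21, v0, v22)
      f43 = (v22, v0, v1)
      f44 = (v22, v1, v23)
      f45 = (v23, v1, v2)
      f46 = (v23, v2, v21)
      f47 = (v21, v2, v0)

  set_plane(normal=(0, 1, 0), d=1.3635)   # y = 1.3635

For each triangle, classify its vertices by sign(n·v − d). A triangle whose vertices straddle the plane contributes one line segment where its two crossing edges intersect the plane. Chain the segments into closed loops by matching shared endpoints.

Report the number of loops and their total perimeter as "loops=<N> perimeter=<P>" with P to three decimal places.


loops=2 perimeter=7.171

Straddling triangles (12 of 48):
  (v0,v3,v1) [-+-] → (2.46519, 1.3635, 0)–(2.08887, 1.3635, 0.217284)  len=0.4345
  (v1,v3,v4) [-++] → (2.08887, 1.3635, 0.217284)–(1.43025, 1.3635, 0.5976)  len=0.7605
  (v1,v4,v2) [-+-] → (1.43025, 1.3635, 0.5976)–(1.43025, 1.3635, 0.55761)  len=0.0400
  (v2,v4,v5) [-++] → (1.43025, 1.3635, 0.55761)–(1.43025, 1.3635, -0.5976)  len=1.1552
  (v2,v5,v0) [-+-] → (1.43025, 1.3635, -0.5976)–(1.46488, 1.3635, -0.577605)  len=0.0400
  (v0,v5,v3) [-++] → (1.46488, 1.3635, -0.577605)–(2.46519, 1.3635, 0)  len=1.1551
  (v9,v12,v10) [+-+] → (-2.46519, 1.3635, 0)–(-1.46488, 1.3635, 0.577605)  len=1.1551
  (v10,v12,v13) [+--] → (-1.46488, 1.3635, 0.577605)–(-1.43025, 1.3635, 0.5976)  len=0.0400
  (v10,v13,v11) [+-+] → (-1.43025, 1.3635, 0.5976)–(-1.43025, 1.3635, -0.55761)  len=1.1552
  (v11,v13,v14) [+--] → (-1.43025, 1.3635, -0.55761)–(-1.43025, 1.3635, -0.5976)  len=0.0400
  (v11,v14,v9) [+-+] → (-1.43025, 1.3635, -0.5976)–(-2.08887, 1.3635, -0.217284)  len=0.7605
  (v9,v14,v12) [+--] → (-2.08887, 1.3635, -0.217284)–(-2.46519, 1.3635, 0)  len=0.4345

Chained into 2 loop(s):
  loop 1: 6 segments, perimeter = 3.5854
  loop 2: 6 segments, perimeter = 3.5854
Total perimeter = 7.171


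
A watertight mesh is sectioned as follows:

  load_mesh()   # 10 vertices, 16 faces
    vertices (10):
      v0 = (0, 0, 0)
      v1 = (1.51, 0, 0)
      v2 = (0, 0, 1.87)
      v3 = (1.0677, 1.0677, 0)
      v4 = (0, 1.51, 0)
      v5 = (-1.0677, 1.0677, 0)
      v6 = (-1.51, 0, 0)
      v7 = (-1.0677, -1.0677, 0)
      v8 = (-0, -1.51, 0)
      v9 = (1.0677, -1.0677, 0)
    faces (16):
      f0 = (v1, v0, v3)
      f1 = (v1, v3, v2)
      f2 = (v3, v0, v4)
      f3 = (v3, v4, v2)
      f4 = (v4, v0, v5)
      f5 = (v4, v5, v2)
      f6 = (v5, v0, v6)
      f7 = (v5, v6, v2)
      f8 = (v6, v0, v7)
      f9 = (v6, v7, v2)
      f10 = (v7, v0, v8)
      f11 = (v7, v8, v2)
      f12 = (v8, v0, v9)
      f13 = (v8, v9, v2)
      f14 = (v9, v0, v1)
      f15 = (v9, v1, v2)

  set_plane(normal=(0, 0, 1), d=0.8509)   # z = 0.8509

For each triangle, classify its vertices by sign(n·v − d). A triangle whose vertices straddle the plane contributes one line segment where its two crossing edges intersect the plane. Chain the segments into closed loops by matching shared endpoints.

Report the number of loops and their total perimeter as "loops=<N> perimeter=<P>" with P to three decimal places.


loops=1 perimeter=5.039

Straddling triangles (8 of 16):
  (v1,v3,v2) [--+] → (0.581868, 0.581868, 0.8509)–(0.82291, 0, 0.8509)  len=0.6298
  (v3,v4,v2) [--+] → (0, 0.82291, 0.8509)–(0.581868, 0.581868, 0.8509)  len=0.6298
  (v4,v5,v2) [--+] → (-0.581868, 0.581868, 0.8509)–(0, 0.82291, 0.8509)  len=0.6298
  (v5,v6,v2) [--+] → (-0.82291, 0, 0.8509)–(-0.581868, 0.581868, 0.8509)  len=0.6298
  (v6,v7,v2) [--+] → (-0.581868, -0.581868, 0.8509)–(-0.82291, 0, 0.8509)  len=0.6298
  (v7,v8,v2) [--+] → (0, -0.82291, 0.8509)–(-0.581868, -0.581868, 0.8509)  len=0.6298
  (v8,v9,v2) [--+] → (0.581868, -0.581868, 0.8509)–(0, -0.82291, 0.8509)  len=0.6298
  (v9,v1,v2) [--+] → (0.82291, 0, 0.8509)–(0.581868, -0.581868, 0.8509)  len=0.6298

Chained into 1 loop(s):
  loop 1: 8 segments, perimeter = 5.0385
Total perimeter = 5.039


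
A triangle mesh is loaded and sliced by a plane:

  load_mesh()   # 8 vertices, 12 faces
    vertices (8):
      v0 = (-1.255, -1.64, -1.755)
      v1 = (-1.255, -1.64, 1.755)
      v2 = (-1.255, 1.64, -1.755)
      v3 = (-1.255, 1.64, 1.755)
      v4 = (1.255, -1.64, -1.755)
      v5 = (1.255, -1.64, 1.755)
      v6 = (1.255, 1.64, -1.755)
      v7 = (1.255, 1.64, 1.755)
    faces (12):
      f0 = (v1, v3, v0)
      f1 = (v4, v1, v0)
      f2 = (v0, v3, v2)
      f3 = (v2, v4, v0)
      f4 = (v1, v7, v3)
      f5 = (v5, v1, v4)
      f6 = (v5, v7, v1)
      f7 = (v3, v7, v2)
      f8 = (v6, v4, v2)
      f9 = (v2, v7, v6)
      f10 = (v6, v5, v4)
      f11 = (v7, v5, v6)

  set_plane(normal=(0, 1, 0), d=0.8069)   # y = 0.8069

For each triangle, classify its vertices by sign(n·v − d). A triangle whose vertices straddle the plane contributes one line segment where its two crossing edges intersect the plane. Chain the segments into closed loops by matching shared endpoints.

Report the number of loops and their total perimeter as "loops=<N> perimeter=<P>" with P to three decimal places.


Straddling triangles (8 of 12):
  (v1,v3,v0) [-+-] → (-1.255, 0.8069, 1.755)–(-1.255, 0.8069, 0.863481)  len=0.8915
  (v0,v3,v2) [-++] → (-1.255, 0.8069, 0.863481)–(-1.255, 0.8069, -1.755)  len=2.6185
  (v2,v4,v0) [+--] → (-0.617475, 0.8069, -1.755)–(-1.255, 0.8069, -1.755)  len=0.6375
  (v1,v7,v3) [-++] → (0.617475, 0.8069, 1.755)–(-1.255, 0.8069, 1.755)  len=1.8725
  (v5,v7,v1) [-+-] → (1.255, 0.8069, 1.755)–(0.617475, 0.8069, 1.755)  len=0.6375
  (v6,v4,v2) [+-+] → (1.255, 0.8069, -1.755)–(-0.617475, 0.8069, -1.755)  len=1.8725
  (v6,v5,v4) [+--] → (1.255, 0.8069, -0.863481)–(1.255, 0.8069, -1.755)  len=0.8915
  (v7,v5,v6) [+-+] → (1.255, 0.8069, 1.755)–(1.255, 0.8069, -0.863481)  len=2.6185

Chained into 1 loop(s):
  loop 1: 8 segments, perimeter = 12.0400
Total perimeter = 12.040

loops=1 perimeter=12.040


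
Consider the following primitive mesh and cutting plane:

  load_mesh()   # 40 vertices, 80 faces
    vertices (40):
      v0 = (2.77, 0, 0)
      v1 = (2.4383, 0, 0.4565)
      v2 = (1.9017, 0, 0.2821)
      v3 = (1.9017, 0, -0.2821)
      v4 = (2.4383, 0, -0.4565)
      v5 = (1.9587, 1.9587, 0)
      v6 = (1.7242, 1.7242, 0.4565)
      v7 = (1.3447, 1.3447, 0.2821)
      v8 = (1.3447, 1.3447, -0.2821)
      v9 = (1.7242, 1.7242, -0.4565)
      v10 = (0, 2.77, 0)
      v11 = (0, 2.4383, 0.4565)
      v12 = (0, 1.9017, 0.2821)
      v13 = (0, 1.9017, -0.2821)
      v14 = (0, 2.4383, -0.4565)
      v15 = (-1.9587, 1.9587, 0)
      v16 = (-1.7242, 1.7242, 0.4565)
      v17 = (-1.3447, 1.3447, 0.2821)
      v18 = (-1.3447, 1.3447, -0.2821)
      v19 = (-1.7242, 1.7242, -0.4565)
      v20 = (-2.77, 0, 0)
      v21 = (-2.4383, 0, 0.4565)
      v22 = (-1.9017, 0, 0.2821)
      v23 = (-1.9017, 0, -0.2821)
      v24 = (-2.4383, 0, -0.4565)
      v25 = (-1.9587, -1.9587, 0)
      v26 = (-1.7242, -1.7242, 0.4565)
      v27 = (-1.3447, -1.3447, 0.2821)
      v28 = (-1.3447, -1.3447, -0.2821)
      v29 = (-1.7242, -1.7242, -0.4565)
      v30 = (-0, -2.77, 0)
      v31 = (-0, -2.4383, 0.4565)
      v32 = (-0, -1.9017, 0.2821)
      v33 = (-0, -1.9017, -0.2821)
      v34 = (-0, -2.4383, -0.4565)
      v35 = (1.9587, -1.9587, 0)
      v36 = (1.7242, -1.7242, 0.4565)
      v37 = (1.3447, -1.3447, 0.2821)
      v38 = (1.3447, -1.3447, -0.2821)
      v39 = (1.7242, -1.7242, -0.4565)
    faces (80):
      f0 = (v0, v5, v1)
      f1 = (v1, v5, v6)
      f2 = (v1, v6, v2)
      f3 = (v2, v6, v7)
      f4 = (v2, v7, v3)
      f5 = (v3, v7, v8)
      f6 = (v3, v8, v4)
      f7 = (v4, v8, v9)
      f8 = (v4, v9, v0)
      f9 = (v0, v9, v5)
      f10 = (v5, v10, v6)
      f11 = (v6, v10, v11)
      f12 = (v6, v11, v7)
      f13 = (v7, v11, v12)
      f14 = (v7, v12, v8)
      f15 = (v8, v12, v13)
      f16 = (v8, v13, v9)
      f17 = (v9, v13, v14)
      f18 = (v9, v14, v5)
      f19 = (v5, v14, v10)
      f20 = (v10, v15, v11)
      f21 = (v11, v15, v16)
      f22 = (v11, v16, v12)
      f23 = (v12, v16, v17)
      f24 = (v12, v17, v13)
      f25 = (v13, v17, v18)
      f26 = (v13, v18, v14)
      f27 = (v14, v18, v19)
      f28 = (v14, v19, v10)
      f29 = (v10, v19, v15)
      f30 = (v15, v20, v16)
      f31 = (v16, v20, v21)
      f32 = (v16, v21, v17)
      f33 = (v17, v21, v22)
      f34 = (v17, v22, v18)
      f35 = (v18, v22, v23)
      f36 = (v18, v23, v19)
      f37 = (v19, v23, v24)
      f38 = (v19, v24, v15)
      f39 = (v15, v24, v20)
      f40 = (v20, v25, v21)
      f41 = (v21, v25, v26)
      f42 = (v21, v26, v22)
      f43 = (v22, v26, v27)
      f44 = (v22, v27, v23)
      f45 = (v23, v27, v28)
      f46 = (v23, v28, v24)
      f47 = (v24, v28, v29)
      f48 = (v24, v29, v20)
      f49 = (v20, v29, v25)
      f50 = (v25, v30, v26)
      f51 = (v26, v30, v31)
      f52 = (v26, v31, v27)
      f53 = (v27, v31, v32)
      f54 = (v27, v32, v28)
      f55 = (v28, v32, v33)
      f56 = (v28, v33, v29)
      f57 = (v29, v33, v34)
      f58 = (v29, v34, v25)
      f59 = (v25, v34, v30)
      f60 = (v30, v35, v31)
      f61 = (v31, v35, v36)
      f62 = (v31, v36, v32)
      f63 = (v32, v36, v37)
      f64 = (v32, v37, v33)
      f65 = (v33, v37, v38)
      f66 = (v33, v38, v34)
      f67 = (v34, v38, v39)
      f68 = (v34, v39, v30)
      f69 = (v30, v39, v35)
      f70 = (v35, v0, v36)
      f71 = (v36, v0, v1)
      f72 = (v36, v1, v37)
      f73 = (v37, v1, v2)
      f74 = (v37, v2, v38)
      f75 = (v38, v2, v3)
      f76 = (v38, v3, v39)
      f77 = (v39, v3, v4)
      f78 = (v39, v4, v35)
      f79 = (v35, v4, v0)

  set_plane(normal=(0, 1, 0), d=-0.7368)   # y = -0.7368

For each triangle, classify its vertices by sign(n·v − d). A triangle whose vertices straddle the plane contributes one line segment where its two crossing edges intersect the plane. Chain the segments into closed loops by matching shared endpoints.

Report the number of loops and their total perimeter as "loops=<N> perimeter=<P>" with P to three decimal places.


loops=2 perimeter=5.643

Straddling triangles (20 of 80):
  (v20,v25,v21) [+-+] → (-2.46482, -0.7368, 0)–(-2.25789, -0.7368, 0.284779)  len=0.3520
  (v21,v25,v26) [+--] → (-2.25789, -0.7368, 0.284779)–(-2.13314, -0.7368, 0.4565)  len=0.2122
  (v21,v26,v22) [+-+] → (-2.13314, -0.7368, 0.4565)–(-1.82585, -0.7368, 0.356626)  len=0.3231
  (v22,v26,v27) [+--] → (-1.82585, -0.7368, 0.356626)–(-1.5965, -0.7368, 0.2821)  len=0.2412
  (v22,v27,v23) [+-+] → (-1.5965, -0.7368, 0.2821)–(-1.5965, -0.7368, 0.0270415)  len=0.2551
  (v23,v27,v28) [+--] → (-1.5965, -0.7368, 0.0270415)–(-1.5965, -0.7368, -0.2821)  len=0.3091
  (v23,v28,v24) [+-+] → (-1.5965, -0.7368, -0.2821)–(-1.83908, -0.7368, -0.360941)  len=0.2551
  (v24,v28,v29) [+--] → (-1.83908, -0.7368, -0.360941)–(-2.13314, -0.7368, -0.4565)  len=0.3092
  (v24,v29,v20) [+-+] → (-2.13314, -0.7368, -0.4565)–(-2.3231, -0.7368, -0.195076)  len=0.3231
  (v20,v29,v25) [+--] → (-2.3231, -0.7368, -0.195076)–(-2.46482, -0.7368, 0)  len=0.2411
  (v35,v0,v36) [-+-] → (2.46482, -0.7368, 0)–(2.3231, -0.7368, 0.195076)  len=0.2411
  (v36,v0,v1) [-++] → (2.3231, -0.7368, 0.195076)–(2.13314, -0.7368, 0.4565)  len=0.3231
  (v36,v1,v37) [-+-] → (2.13314, -0.7368, 0.4565)–(1.83908, -0.7368, 0.360941)  len=0.3092
  (v37,v1,v2) [-++] → (1.83908, -0.7368, 0.360941)–(1.5965, -0.7368, 0.2821)  len=0.2551
  (v37,v2,v38) [-+-] → (1.5965, -0.7368, 0.2821)–(1.5965, -0.7368, -0.0270415)  len=0.3091
  (v38,v2,v3) [-++] → (1.5965, -0.7368, -0.0270415)–(1.5965, -0.7368, -0.2821)  len=0.2551
  (v38,v3,v39) [-+-] → (1.5965, -0.7368, -0.2821)–(1.82585, -0.7368, -0.356626)  len=0.2412
  (v39,v3,v4) [-++] → (1.82585, -0.7368, -0.356626)–(2.13314, -0.7368, -0.4565)  len=0.3231
  (v39,v4,v35) [-+-] → (2.13314, -0.7368, -0.4565)–(2.25789, -0.7368, -0.284779)  len=0.2122
  (v35,v4,v0) [-++] → (2.25789, -0.7368, -0.284779)–(2.46482, -0.7368, 0)  len=0.3520

Chained into 2 loop(s):
  loop 1: 10 segments, perimeter = 2.8213
  loop 2: 10 segments, perimeter = 2.8213
Total perimeter = 5.643


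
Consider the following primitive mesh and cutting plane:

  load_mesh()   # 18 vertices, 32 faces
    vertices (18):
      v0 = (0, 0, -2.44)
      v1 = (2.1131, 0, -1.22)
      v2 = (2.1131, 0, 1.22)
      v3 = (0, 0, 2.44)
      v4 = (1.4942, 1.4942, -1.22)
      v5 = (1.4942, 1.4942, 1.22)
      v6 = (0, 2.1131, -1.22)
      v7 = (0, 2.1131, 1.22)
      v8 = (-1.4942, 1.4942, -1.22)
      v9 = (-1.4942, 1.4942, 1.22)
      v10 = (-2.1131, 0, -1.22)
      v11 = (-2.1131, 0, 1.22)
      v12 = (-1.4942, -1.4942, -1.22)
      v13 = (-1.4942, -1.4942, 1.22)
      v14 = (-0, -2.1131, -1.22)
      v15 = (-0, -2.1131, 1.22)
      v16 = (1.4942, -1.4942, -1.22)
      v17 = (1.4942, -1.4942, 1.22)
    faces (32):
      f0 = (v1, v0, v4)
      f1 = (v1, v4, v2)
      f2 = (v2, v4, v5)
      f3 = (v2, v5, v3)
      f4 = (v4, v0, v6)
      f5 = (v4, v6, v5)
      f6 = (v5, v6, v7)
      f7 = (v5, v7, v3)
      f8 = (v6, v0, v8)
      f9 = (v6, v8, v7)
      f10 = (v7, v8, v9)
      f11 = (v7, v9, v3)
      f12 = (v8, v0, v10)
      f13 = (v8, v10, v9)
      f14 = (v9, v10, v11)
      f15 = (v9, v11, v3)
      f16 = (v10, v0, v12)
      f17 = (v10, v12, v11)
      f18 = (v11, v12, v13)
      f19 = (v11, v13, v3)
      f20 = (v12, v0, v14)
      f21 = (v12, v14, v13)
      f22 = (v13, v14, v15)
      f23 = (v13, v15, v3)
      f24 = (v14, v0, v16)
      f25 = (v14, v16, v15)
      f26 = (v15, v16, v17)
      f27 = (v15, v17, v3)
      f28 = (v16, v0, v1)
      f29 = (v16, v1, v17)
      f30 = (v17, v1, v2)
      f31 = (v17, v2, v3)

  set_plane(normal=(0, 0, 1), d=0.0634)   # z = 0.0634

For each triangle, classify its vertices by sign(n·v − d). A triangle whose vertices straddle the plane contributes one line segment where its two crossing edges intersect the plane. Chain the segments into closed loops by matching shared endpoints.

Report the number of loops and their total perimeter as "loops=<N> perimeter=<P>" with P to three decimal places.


loops=1 perimeter=12.938

Straddling triangles (16 of 32):
  (v1,v4,v2) [--+] → (1.81973, 0.708275, 0.0634)–(2.1131, 0, 0.0634)  len=0.7666
  (v2,v4,v5) [+-+] → (1.81973, 0.708275, 0.0634)–(1.4942, 1.4942, 0.0634)  len=0.8507
  (v4,v6,v5) [--+] → (0.785925, 1.78757, 0.0634)–(1.4942, 1.4942, 0.0634)  len=0.7666
  (v5,v6,v7) [+-+] → (0.785925, 1.78757, 0.0634)–(0, 2.1131, 0.0634)  len=0.8507
  (v6,v8,v7) [--+] → (-0.708275, 1.81973, 0.0634)–(0, 2.1131, 0.0634)  len=0.7666
  (v7,v8,v9) [+-+] → (-0.708275, 1.81973, 0.0634)–(-1.4942, 1.4942, 0.0634)  len=0.8507
  (v8,v10,v9) [--+] → (-1.78757, 0.785925, 0.0634)–(-1.4942, 1.4942, 0.0634)  len=0.7666
  (v9,v10,v11) [+-+] → (-1.78757, 0.785925, 0.0634)–(-2.1131, 0, 0.0634)  len=0.8507
  (v10,v12,v11) [--+] → (-1.81973, -0.708275, 0.0634)–(-2.1131, 0, 0.0634)  len=0.7666
  (v11,v12,v13) [+-+] → (-1.81973, -0.708275, 0.0634)–(-1.4942, -1.4942, 0.0634)  len=0.8507
  (v12,v14,v13) [--+] → (-0.785925, -1.78757, 0.0634)–(-1.4942, -1.4942, 0.0634)  len=0.7666
  (v13,v14,v15) [+-+] → (-0.785925, -1.78757, 0.0634)–(0, -2.1131, 0.0634)  len=0.8507
  (v14,v16,v15) [--+] → (0.708275, -1.81973, 0.0634)–(0, -2.1131, 0.0634)  len=0.7666
  (v15,v16,v17) [+-+] → (0.708275, -1.81973, 0.0634)–(1.4942, -1.4942, 0.0634)  len=0.8507
  (v16,v1,v17) [--+] → (1.78757, -0.785925, 0.0634)–(1.4942, -1.4942, 0.0634)  len=0.7666
  (v17,v1,v2) [+-+] → (1.78757, -0.785925, 0.0634)–(2.1131, 0, 0.0634)  len=0.8507

Chained into 1 loop(s):
  loop 1: 16 segments, perimeter = 12.9384
Total perimeter = 12.938


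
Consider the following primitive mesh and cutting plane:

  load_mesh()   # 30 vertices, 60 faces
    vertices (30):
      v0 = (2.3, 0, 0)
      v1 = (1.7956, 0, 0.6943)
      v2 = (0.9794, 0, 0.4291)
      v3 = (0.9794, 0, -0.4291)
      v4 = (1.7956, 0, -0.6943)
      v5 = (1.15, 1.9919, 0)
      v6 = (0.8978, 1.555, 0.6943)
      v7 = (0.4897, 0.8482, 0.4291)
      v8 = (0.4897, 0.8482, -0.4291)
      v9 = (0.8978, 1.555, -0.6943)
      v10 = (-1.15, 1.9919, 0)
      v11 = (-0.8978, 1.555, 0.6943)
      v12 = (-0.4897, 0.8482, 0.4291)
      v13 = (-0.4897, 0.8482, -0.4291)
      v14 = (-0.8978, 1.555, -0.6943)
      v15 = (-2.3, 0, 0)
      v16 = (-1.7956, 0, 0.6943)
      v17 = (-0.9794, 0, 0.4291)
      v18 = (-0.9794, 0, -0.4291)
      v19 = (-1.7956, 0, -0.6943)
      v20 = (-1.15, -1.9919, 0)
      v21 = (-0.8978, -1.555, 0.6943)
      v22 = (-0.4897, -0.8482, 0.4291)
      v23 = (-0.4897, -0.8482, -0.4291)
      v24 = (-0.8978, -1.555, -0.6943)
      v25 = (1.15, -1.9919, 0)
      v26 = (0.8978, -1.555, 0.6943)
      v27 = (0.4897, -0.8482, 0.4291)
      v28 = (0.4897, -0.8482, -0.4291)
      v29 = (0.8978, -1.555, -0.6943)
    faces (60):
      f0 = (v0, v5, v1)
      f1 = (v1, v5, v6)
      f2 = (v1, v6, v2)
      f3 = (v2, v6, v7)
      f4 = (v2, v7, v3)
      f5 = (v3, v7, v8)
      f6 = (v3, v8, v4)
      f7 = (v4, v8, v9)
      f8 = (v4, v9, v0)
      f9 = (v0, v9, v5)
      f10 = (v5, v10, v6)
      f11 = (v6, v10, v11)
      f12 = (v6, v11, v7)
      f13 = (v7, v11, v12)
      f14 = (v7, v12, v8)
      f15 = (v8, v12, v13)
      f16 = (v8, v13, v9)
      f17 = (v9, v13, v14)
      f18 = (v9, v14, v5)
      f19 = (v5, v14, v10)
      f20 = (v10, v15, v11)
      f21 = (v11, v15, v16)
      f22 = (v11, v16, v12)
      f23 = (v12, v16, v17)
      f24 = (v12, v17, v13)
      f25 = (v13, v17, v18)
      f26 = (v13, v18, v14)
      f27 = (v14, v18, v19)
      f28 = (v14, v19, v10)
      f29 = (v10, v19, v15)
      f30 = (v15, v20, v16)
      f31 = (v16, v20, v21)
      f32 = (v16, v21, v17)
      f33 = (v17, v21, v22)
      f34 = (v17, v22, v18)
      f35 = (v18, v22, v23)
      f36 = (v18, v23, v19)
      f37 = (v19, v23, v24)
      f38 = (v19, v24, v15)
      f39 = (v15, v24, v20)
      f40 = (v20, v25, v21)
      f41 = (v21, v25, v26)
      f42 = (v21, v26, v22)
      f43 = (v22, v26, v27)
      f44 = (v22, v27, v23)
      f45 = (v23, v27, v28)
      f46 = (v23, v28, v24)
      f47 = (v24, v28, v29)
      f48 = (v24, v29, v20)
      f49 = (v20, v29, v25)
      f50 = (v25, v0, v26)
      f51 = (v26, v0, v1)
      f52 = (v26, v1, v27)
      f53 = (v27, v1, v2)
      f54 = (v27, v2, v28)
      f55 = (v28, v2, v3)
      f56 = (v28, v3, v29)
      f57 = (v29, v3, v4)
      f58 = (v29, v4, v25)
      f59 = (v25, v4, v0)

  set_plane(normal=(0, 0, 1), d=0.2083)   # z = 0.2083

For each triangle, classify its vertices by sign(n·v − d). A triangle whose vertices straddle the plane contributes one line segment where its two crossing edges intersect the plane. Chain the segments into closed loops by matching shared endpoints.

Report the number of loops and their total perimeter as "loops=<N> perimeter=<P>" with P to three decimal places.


loops=2 perimeter=18.769

Straddling triangles (24 of 60):
  (v0,v5,v1) [--+] → (1.34369, 1.3943, 0.2083)–(2.14867, 0, 0.2083)  len=1.6100
  (v1,v5,v6) [+-+] → (1.34369, 1.3943, 0.2083)–(1.07434, 1.86082, 0.2083)  len=0.5387
  (v2,v7,v3) [++-] → (0.615691, 0.629973, 0.2083)–(0.9794, 0, 0.2083)  len=0.7274
  (v3,v7,v8) [-+-] → (0.615691, 0.629973, 0.2083)–(0.4897, 0.8482, 0.2083)  len=0.2520
  (v5,v10,v6) [--+] → (-0.535631, 1.86082, 0.2083)–(1.07434, 1.86082, 0.2083)  len=1.6100
  (v6,v10,v11) [+-+] → (-0.535631, 1.86082, 0.2083)–(-1.07434, 1.86082, 0.2083)  len=0.5387
  (v7,v12,v8) [++-] → (-0.237717, 0.8482, 0.2083)–(0.4897, 0.8482, 0.2083)  len=0.7274
  (v8,v12,v13) [-+-] → (-0.237717, 0.8482, 0.2083)–(-0.4897, 0.8482, 0.2083)  len=0.2520
  (v10,v15,v11) [--+] → (-1.87932, 0.466522, 0.2083)–(-1.07434, 1.86082, 0.2083)  len=1.6100
  (v11,v15,v16) [+-+] → (-1.87932, 0.466522, 0.2083)–(-2.14867, 0, 0.2083)  len=0.5387
  (v12,v17,v13) [++-] → (-0.853409, 0.218227, 0.2083)–(-0.4897, 0.8482, 0.2083)  len=0.7274
  (v13,v17,v18) [-+-] → (-0.853409, 0.218227, 0.2083)–(-0.9794, 0, 0.2083)  len=0.2520
  (v15,v20,v16) [--+] → (-1.34369, -1.3943, 0.2083)–(-2.14867, 0, 0.2083)  len=1.6100
  (v16,v20,v21) [+-+] → (-1.34369, -1.3943, 0.2083)–(-1.07434, -1.86082, 0.2083)  len=0.5387
  (v17,v22,v18) [++-] → (-0.615691, -0.629973, 0.2083)–(-0.9794, 0, 0.2083)  len=0.7274
  (v18,v22,v23) [-+-] → (-0.615691, -0.629973, 0.2083)–(-0.4897, -0.8482, 0.2083)  len=0.2520
  (v20,v25,v21) [--+] → (0.535631, -1.86082, 0.2083)–(-1.07434, -1.86082, 0.2083)  len=1.6100
  (v21,v25,v26) [+-+] → (0.535631, -1.86082, 0.2083)–(1.07434, -1.86082, 0.2083)  len=0.5387
  (v22,v27,v23) [++-] → (0.237717, -0.8482, 0.2083)–(-0.4897, -0.8482, 0.2083)  len=0.7274
  (v23,v27,v28) [-+-] → (0.237717, -0.8482, 0.2083)–(0.4897, -0.8482, 0.2083)  len=0.2520
  (v25,v0,v26) [--+] → (1.87932, -0.466522, 0.2083)–(1.07434, -1.86082, 0.2083)  len=1.6100
  (v26,v0,v1) [+-+] → (1.87932, -0.466522, 0.2083)–(2.14867, 0, 0.2083)  len=0.5387
  (v27,v2,v28) [++-] → (0.853409, -0.218227, 0.2083)–(0.4897, -0.8482, 0.2083)  len=0.7274
  (v28,v2,v3) [-+-] → (0.853409, -0.218227, 0.2083)–(0.9794, 0, 0.2083)  len=0.2520

Chained into 2 loop(s):
  loop 1: 12 segments, perimeter = 12.8921
  loop 2: 12 segments, perimeter = 5.8765
Total perimeter = 18.769


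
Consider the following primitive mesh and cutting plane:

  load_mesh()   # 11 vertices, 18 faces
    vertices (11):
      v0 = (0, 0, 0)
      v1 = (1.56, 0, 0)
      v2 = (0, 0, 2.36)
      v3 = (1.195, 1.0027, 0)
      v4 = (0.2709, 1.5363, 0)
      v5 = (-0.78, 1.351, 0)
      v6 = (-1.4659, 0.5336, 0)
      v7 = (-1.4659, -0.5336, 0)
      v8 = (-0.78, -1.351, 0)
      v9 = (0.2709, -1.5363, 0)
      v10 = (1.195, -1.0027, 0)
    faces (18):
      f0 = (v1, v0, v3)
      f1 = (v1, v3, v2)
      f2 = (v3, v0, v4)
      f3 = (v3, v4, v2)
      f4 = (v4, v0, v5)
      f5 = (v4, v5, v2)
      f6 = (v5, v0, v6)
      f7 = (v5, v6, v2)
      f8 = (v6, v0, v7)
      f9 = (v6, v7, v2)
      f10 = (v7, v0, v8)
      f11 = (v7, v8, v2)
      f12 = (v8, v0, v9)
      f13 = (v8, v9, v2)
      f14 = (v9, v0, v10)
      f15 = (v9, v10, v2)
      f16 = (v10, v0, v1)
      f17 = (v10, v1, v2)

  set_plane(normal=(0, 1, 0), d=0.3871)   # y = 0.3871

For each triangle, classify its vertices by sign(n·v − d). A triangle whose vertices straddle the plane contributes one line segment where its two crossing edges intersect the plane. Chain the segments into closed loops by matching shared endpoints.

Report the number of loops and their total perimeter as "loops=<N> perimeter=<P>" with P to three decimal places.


Straddling triangles (10 of 18):
  (v1,v0,v3) [--+] → (0.461339, 0.3871, 0)–(1.41909, 0.3871, 0)  len=0.9578
  (v1,v3,v2) [-+-] → (1.41909, 0.3871, 0)–(0.461339, 0.3871, 1.4489)  len=1.7368
  (v3,v0,v4) [+-+] → (0.461339, 0.3871, 0)–(0.0682584, 0.3871, 0)  len=0.3931
  (v3,v4,v2) [++-] → (0.0682584, 0.3871, 1.76535)–(0.461339, 0.3871, 1.4489)  len=0.5046
  (v4,v0,v5) [+-+] → (0.0682584, 0.3871, 0)–(-0.223492, 0.3871, 0)  len=0.2918
  (v4,v5,v2) [++-] → (-0.223492, 0.3871, 1.68379)–(0.0682584, 0.3871, 1.76535)  len=0.3029
  (v5,v0,v6) [+-+] → (-0.223492, 0.3871, 0)–(-1.06344, 0.3871, 0)  len=0.8399
  (v5,v6,v2) [++-] → (-1.06344, 0.3871, 0.647939)–(-0.223492, 0.3871, 1.68379)  len=1.3336
  (v6,v0,v7) [+--] → (-1.06344, 0.3871, 0)–(-1.4659, 0.3871, 0)  len=0.4025
  (v6,v7,v2) [+--] → (-1.4659, 0.3871, 0)–(-1.06344, 0.3871, 0.647939)  len=0.7628

Chained into 1 loop(s):
  loop 1: 10 segments, perimeter = 7.5258
Total perimeter = 7.526

loops=1 perimeter=7.526


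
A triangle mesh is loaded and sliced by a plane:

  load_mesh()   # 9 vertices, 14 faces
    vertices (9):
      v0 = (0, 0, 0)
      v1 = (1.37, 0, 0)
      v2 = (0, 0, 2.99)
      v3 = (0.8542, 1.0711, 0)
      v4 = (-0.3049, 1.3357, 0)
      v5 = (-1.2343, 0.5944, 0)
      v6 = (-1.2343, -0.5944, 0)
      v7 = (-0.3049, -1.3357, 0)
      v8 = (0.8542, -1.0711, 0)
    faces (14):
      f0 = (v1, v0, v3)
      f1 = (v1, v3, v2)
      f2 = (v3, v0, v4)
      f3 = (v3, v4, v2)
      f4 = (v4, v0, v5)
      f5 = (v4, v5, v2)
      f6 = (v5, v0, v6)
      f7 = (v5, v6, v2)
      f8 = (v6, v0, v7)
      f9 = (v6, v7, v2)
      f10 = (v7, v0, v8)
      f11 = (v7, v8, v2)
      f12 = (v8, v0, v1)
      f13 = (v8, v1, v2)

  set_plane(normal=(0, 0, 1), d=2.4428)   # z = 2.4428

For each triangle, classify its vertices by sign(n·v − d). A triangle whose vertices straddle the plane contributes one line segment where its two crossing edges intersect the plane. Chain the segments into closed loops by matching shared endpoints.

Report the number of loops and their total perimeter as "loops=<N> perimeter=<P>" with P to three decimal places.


Straddling triangles (7 of 14):
  (v1,v3,v2) [--+] → (0.156327, 0.196022, 2.4428)–(0.250724, 0, 2.4428)  len=0.2176
  (v3,v4,v2) [--+] → (-0.0557998, 0.244447, 2.4428)–(0.156327, 0.196022, 2.4428)  len=0.2176
  (v4,v5,v2) [--+] → (-0.225889, 0.108781, 2.4428)–(-0.0557998, 0.244447, 2.4428)  len=0.2176
  (v5,v6,v2) [--+] → (-0.225889, -0.108781, 2.4428)–(-0.225889, 0.108781, 2.4428)  len=0.2176
  (v6,v7,v2) [--+] → (-0.0557998, -0.244447, 2.4428)–(-0.225889, -0.108781, 2.4428)  len=0.2176
  (v7,v8,v2) [--+] → (0.156327, -0.196022, 2.4428)–(-0.0557998, -0.244447, 2.4428)  len=0.2176
  (v8,v1,v2) [--+] → (0.250724, 0, 2.4428)–(0.156327, -0.196022, 2.4428)  len=0.2176

Chained into 1 loop(s):
  loop 1: 7 segments, perimeter = 1.5230
Total perimeter = 1.523

loops=1 perimeter=1.523


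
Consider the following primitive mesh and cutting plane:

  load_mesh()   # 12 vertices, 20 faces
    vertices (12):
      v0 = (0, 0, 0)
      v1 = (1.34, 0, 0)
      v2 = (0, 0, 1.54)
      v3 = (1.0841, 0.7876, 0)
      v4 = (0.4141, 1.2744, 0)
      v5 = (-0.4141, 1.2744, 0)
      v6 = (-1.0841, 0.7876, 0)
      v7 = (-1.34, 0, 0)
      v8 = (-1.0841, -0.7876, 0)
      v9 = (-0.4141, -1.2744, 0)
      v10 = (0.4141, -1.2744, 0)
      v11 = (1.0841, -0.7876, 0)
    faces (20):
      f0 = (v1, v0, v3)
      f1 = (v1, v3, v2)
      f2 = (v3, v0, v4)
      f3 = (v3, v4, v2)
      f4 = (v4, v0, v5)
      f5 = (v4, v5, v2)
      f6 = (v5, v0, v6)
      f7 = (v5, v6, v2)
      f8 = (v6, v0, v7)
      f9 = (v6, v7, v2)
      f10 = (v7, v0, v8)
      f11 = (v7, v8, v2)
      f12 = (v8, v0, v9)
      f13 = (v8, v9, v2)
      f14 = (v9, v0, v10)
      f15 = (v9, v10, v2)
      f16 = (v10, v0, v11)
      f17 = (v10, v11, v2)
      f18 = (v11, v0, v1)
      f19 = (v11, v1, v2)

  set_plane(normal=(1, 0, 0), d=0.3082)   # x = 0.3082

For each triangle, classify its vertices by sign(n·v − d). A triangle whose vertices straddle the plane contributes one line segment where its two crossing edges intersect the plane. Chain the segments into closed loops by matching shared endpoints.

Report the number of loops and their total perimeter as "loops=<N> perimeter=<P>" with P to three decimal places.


loops=1 perimeter=6.076

Straddling triangles (12 of 20):
  (v1,v0,v3) [+-+] → (0.3082, 0, 0)–(0.3082, 0.223908, 0)  len=0.2239
  (v1,v3,v2) [++-] → (0.3082, 0.223908, 1.10219)–(0.3082, 0, 1.1858)  len=0.2390
  (v3,v0,v4) [+-+] → (0.3082, 0.223908, 0)–(0.3082, 0.948491, 0)  len=0.7246
  (v3,v4,v2) [++-] → (0.3082, 0.948491, 0.393832)–(0.3082, 0.223908, 1.10219)  len=1.0133
  (v4,v0,v5) [+--] → (0.3082, 0.948491, 0)–(0.3082, 1.2744, 0)  len=0.3259
  (v4,v5,v2) [+--] → (0.3082, 1.2744, 0)–(0.3082, 0.948491, 0.393832)  len=0.5112
  (v9,v0,v10) [--+] → (0.3082, -0.948491, 0)–(0.3082, -1.2744, 0)  len=0.3259
  (v9,v10,v2) [-+-] → (0.3082, -1.2744, 0)–(0.3082, -0.948491, 0.393832)  len=0.5112
  (v10,v0,v11) [+-+] → (0.3082, -0.948491, 0)–(0.3082, -0.223908, 0)  len=0.7246
  (v10,v11,v2) [++-] → (0.3082, -0.223908, 1.10219)–(0.3082, -0.948491, 0.393832)  len=1.0133
  (v11,v0,v1) [+-+] → (0.3082, -0.223908, 0)–(0.3082, 0, 0)  len=0.2239
  (v11,v1,v2) [++-] → (0.3082, 0, 1.1858)–(0.3082, -0.223908, 1.10219)  len=0.2390

Chained into 1 loop(s):
  loop 1: 12 segments, perimeter = 6.0758
Total perimeter = 6.076


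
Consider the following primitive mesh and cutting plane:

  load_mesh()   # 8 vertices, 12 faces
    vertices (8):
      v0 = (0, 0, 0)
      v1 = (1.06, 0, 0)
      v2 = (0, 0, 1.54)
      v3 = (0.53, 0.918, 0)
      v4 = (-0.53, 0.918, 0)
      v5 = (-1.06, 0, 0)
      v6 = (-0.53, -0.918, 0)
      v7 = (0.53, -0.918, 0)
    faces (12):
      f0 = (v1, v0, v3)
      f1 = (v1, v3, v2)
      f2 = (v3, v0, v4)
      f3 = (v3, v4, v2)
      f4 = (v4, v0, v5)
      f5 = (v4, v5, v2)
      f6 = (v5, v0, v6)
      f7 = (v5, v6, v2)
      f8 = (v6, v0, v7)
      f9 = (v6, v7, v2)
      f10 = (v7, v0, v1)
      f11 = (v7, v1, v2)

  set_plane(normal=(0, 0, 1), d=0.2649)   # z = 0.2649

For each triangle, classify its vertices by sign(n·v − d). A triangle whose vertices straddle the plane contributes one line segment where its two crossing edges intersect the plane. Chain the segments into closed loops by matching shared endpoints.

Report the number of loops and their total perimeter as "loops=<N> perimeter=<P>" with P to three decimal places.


loops=1 perimeter=5.266

Straddling triangles (6 of 12):
  (v1,v3,v2) [--+] → (0.438833, 0.760092, 0.2649)–(0.877666, 0, 0.2649)  len=0.8777
  (v3,v4,v2) [--+] → (-0.438833, 0.760092, 0.2649)–(0.438833, 0.760092, 0.2649)  len=0.8777
  (v4,v5,v2) [--+] → (-0.877666, 0, 0.2649)–(-0.438833, 0.760092, 0.2649)  len=0.8777
  (v5,v6,v2) [--+] → (-0.438833, -0.760092, 0.2649)–(-0.877666, 0, 0.2649)  len=0.8777
  (v6,v7,v2) [--+] → (0.438833, -0.760092, 0.2649)–(-0.438833, -0.760092, 0.2649)  len=0.8777
  (v7,v1,v2) [--+] → (0.877666, 0, 0.2649)–(0.438833, -0.760092, 0.2649)  len=0.8777

Chained into 1 loop(s):
  loop 1: 6 segments, perimeter = 5.2660
Total perimeter = 5.266


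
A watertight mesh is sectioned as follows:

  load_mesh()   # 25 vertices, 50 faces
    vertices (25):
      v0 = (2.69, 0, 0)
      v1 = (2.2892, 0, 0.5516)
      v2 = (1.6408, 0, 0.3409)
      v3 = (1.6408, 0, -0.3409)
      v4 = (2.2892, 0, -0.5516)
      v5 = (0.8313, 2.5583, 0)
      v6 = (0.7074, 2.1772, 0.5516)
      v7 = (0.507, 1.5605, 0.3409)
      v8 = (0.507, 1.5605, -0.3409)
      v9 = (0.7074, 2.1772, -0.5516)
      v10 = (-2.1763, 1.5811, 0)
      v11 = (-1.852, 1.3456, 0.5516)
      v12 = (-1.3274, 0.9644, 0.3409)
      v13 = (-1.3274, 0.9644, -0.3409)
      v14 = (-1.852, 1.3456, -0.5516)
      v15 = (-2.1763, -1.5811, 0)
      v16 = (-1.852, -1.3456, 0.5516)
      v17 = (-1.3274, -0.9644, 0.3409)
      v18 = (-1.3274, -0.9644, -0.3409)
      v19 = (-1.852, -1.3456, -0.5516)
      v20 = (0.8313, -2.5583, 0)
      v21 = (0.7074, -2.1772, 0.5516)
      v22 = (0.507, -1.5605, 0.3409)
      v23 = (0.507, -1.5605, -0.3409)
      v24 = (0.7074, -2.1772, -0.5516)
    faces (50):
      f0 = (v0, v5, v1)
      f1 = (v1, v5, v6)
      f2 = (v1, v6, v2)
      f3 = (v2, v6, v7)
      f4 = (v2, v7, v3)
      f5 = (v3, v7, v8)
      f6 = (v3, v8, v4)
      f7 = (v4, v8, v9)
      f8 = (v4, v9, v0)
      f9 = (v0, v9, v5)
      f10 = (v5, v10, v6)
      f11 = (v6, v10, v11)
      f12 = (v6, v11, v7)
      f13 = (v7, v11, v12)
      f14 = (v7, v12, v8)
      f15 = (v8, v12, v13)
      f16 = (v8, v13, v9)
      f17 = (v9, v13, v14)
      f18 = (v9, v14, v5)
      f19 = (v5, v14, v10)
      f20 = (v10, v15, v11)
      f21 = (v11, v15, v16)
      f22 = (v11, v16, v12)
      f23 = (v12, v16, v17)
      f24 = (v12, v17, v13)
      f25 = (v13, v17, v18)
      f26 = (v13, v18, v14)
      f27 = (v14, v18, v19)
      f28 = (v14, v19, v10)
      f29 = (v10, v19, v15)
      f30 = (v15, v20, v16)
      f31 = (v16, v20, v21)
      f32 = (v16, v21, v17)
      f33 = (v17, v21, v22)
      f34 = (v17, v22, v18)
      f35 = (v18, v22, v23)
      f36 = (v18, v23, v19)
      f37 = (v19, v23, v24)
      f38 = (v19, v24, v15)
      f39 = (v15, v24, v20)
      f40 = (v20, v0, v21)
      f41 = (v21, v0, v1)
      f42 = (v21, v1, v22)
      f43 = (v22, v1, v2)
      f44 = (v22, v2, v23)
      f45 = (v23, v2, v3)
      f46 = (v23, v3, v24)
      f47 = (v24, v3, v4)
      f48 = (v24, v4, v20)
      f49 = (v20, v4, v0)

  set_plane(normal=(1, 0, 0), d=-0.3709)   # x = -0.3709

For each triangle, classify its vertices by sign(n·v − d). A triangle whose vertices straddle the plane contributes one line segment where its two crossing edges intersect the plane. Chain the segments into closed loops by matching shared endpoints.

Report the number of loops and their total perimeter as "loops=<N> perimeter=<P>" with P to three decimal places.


Straddling triangles (20 of 50):
  (v5,v10,v6) [+-+] → (-0.3709, 2.16769, 0)–(-0.3709, 1.9543, 0.345341)  len=0.4060
  (v6,v10,v11) [+--] → (-0.3709, 1.9543, 0.345341)–(-0.3709, 1.82684, 0.5516)  len=0.2425
  (v6,v11,v7) [+-+] → (-0.3709, 1.82684, 0.5516)–(-0.3709, 1.48053, 0.419312)  len=0.3707
  (v7,v11,v12) [+--] → (-0.3709, 1.48053, 0.419312)–(-0.3709, 1.27522, 0.3409)  len=0.2198
  (v7,v12,v8) [+-+] → (-0.3709, 1.27522, 0.3409)–(-0.3709, 1.27522, -0.0146068)  len=0.3555
  (v8,v12,v13) [+--] → (-0.3709, 1.27522, -0.0146068)–(-0.3709, 1.27522, -0.3409)  len=0.3263
  (v8,v13,v9) [+-+] → (-0.3709, 1.27522, -0.3409)–(-0.3709, 1.5345, -0.439944)  len=0.2776
  (v9,v13,v14) [+--] → (-0.3709, 1.5345, -0.439944)–(-0.3709, 1.82684, -0.5516)  len=0.3129
  (v9,v14,v5) [+-+] → (-0.3709, 1.82684, -0.5516)–(-0.3709, 2.01497, -0.247134)  len=0.3579
  (v5,v14,v10) [+--] → (-0.3709, 2.01497, -0.247134)–(-0.3709, 2.16769, 0)  len=0.2905
  (v15,v20,v16) [-+-] → (-0.3709, -2.16769, 0)–(-0.3709, -2.01497, 0.247134)  len=0.2905
  (v16,v20,v21) [-++] → (-0.3709, -2.01497, 0.247134)–(-0.3709, -1.82684, 0.5516)  len=0.3579
  (v16,v21,v17) [-+-] → (-0.3709, -1.82684, 0.5516)–(-0.3709, -1.5345, 0.439944)  len=0.3129
  (v17,v21,v22) [-++] → (-0.3709, -1.5345, 0.439944)–(-0.3709, -1.27522, 0.3409)  len=0.2776
  (v17,v22,v18) [-+-] → (-0.3709, -1.27522, 0.3409)–(-0.3709, -1.27522, 0.0146068)  len=0.3263
  (v18,v22,v23) [-++] → (-0.3709, -1.27522, 0.0146068)–(-0.3709, -1.27522, -0.3409)  len=0.3555
  (v18,v23,v19) [-+-] → (-0.3709, -1.27522, -0.3409)–(-0.3709, -1.48053, -0.419312)  len=0.2198
  (v19,v23,v24) [-++] → (-0.3709, -1.48053, -0.419312)–(-0.3709, -1.82684, -0.5516)  len=0.3707
  (v19,v24,v15) [-+-] → (-0.3709, -1.82684, -0.5516)–(-0.3709, -1.9543, -0.345341)  len=0.2425
  (v15,v24,v20) [-++] → (-0.3709, -1.9543, -0.345341)–(-0.3709, -2.16769, 0)  len=0.4060

Chained into 2 loop(s):
  loop 1: 10 segments, perimeter = 3.1596
  loop 2: 10 segments, perimeter = 3.1596
Total perimeter = 6.319

loops=2 perimeter=6.319


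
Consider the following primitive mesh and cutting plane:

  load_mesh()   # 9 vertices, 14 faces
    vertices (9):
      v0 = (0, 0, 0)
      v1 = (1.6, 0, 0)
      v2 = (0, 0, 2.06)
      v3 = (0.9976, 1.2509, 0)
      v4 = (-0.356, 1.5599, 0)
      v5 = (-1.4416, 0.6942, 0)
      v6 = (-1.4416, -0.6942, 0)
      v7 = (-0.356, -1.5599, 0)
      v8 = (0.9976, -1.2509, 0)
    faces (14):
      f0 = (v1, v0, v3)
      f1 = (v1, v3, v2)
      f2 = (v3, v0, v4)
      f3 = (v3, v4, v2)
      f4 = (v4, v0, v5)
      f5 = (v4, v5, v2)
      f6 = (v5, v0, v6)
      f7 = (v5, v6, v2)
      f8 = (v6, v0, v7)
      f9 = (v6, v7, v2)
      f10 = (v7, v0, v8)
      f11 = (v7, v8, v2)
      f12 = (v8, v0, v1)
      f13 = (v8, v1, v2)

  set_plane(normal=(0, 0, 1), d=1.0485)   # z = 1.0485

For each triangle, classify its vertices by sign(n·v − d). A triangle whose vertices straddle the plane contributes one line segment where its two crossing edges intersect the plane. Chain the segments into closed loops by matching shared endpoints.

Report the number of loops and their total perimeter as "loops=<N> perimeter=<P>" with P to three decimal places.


Straddling triangles (7 of 14):
  (v1,v3,v2) [--+] → (0.489841, 0.614216, 1.0485)–(0.785631, 0, 1.0485)  len=0.6817
  (v3,v4,v2) [--+] → (-0.174803, 0.765941, 1.0485)–(0.489841, 0.614216, 1.0485)  len=0.6817
  (v4,v5,v2) [--+] → (-0.707854, 0.340866, 1.0485)–(-0.174803, 0.765941, 1.0485)  len=0.6818
  (v5,v6,v2) [--+] → (-0.707854, -0.340866, 1.0485)–(-0.707854, 0.340866, 1.0485)  len=0.6817
  (v6,v7,v2) [--+] → (-0.174803, -0.765941, 1.0485)–(-0.707854, -0.340866, 1.0485)  len=0.6818
  (v7,v8,v2) [--+] → (0.489841, -0.614216, 1.0485)–(-0.174803, -0.765941, 1.0485)  len=0.6817
  (v8,v1,v2) [--+] → (0.785631, 0, 1.0485)–(0.489841, -0.614216, 1.0485)  len=0.6817

Chained into 1 loop(s):
  loop 1: 7 segments, perimeter = 4.7722
Total perimeter = 4.772

loops=1 perimeter=4.772
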